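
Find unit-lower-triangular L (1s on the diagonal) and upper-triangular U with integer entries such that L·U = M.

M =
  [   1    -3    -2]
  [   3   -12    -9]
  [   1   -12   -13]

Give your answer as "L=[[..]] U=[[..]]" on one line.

L=[[1,0,0],[3,1,0],[1,3,1]] U=[[1,-3,-2],[0,-3,-3],[0,0,-2]]

  r1 -= 3·r0 → [0,-3,-3]
  r2 -= 1·r0 → [0,-9,-11]
  r2 -= 3·r1 → [0,0,-2]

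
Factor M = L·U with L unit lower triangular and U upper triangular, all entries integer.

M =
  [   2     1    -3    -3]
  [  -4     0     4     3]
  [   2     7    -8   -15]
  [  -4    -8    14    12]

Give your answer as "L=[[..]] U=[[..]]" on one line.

L=[[1,0,0,0],[-2,1,0,0],[1,3,1,0],[-2,-3,2,1]] U=[[2,1,-3,-3],[0,2,-2,-3],[0,0,1,-3],[0,0,0,3]]

  row1 -= -2·row0 → [0,2,-2,-3]
  row2 -= 1·row0 → [0,6,-5,-12]
  row3 -= -2·row0 → [0,-6,8,6]
  row2 -= 3·row1 → [0,0,1,-3]
  row3 -= -3·row1 → [0,0,2,-3]
  row3 -= 2·row2 → [0,0,0,3]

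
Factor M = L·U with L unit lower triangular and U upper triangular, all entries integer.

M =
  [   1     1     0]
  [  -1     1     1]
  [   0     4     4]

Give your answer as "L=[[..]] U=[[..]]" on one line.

L=[[1,0,0],[-1,1,0],[0,2,1]] U=[[1,1,0],[0,2,1],[0,0,2]]

  row1 -= -1·row0 → [0,2,1]
  row2 -= 0·row0 → [0,4,4]
  row2 -= 2·row1 → [0,0,2]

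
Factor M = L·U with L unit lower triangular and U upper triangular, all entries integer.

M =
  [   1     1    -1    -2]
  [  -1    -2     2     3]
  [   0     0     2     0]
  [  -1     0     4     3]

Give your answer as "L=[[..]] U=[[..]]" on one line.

  row1 -= -1·row0 → [0,-1,1,1]
  row2 -= 0·row0 → [0,0,2,0]
  row3 -= -1·row0 → [0,1,3,1]
  row2 -= 0·row1 → [0,0,2,0]
  row3 -= -1·row1 → [0,0,4,2]
  row3 -= 2·row2 → [0,0,0,2]

L=[[1,0,0,0],[-1,1,0,0],[0,0,1,0],[-1,-1,2,1]] U=[[1,1,-1,-2],[0,-1,1,1],[0,0,2,0],[0,0,0,2]]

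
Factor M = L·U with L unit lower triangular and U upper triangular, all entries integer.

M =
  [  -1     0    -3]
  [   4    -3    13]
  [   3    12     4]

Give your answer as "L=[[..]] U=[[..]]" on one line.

L=[[1,0,0],[-4,1,0],[-3,-4,1]] U=[[-1,0,-3],[0,-3,1],[0,0,-1]]

  R1 -= -4·R0 → [0,-3,1]
  R2 -= -3·R0 → [0,12,-5]
  R2 -= -4·R1 → [0,0,-1]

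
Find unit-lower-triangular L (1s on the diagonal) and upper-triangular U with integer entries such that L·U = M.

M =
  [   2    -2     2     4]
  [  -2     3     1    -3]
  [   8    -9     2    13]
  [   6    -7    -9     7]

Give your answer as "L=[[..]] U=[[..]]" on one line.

  R1 -= -1·R0 → [0,1,3,1]
  R2 -= 4·R0 → [0,-1,-6,-3]
  R3 -= 3·R0 → [0,-1,-15,-5]
  R2 -= -1·R1 → [0,0,-3,-2]
  R3 -= -1·R1 → [0,0,-12,-4]
  R3 -= 4·R2 → [0,0,0,4]

L=[[1,0,0,0],[-1,1,0,0],[4,-1,1,0],[3,-1,4,1]] U=[[2,-2,2,4],[0,1,3,1],[0,0,-3,-2],[0,0,0,4]]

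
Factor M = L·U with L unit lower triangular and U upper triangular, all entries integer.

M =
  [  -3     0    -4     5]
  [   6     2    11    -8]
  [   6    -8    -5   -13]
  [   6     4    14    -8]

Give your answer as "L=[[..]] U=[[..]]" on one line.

  R1 -= -2·R0 → [0,2,3,2]
  R2 -= -2·R0 → [0,-8,-13,-3]
  R3 -= -2·R0 → [0,4,6,2]
  R2 -= -4·R1 → [0,0,-1,5]
  R3 -= 2·R1 → [0,0,0,-2]
  R3 -= 0·R2 → [0,0,0,-2]

L=[[1,0,0,0],[-2,1,0,0],[-2,-4,1,0],[-2,2,0,1]] U=[[-3,0,-4,5],[0,2,3,2],[0,0,-1,5],[0,0,0,-2]]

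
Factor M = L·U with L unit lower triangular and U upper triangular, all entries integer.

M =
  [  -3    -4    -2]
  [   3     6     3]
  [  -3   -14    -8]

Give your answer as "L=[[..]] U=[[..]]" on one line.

  r1 -= -1·r0 → [0,2,1]
  r2 -= 1·r0 → [0,-10,-6]
  r2 -= -5·r1 → [0,0,-1]

L=[[1,0,0],[-1,1,0],[1,-5,1]] U=[[-3,-4,-2],[0,2,1],[0,0,-1]]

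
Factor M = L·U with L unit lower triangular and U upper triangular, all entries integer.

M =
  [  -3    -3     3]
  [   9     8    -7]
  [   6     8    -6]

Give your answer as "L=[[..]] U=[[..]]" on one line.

  r1 -= -3·r0 → [0,-1,2]
  r2 -= -2·r0 → [0,2,0]
  r2 -= -2·r1 → [0,0,4]

L=[[1,0,0],[-3,1,0],[-2,-2,1]] U=[[-3,-3,3],[0,-1,2],[0,0,4]]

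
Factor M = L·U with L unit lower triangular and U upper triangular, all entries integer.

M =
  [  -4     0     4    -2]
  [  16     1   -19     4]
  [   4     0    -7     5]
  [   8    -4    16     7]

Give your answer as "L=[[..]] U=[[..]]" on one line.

  r1 -= -4·r0 → [0,1,-3,-4]
  r2 -= -1·r0 → [0,0,-3,3]
  r3 -= -2·r0 → [0,-4,24,3]
  r2 -= 0·r1 → [0,0,-3,3]
  r3 -= -4·r1 → [0,0,12,-13]
  r3 -= -4·r2 → [0,0,0,-1]

L=[[1,0,0,0],[-4,1,0,0],[-1,0,1,0],[-2,-4,-4,1]] U=[[-4,0,4,-2],[0,1,-3,-4],[0,0,-3,3],[0,0,0,-1]]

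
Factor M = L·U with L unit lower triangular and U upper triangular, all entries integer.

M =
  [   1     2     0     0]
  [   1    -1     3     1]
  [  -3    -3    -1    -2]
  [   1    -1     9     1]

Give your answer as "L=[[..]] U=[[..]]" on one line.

  R1 -= 1·R0 → [0,-3,3,1]
  R2 -= -3·R0 → [0,3,-1,-2]
  R3 -= 1·R0 → [0,-3,9,1]
  R2 -= -1·R1 → [0,0,2,-1]
  R3 -= 1·R1 → [0,0,6,0]
  R3 -= 3·R2 → [0,0,0,3]

L=[[1,0,0,0],[1,1,0,0],[-3,-1,1,0],[1,1,3,1]] U=[[1,2,0,0],[0,-3,3,1],[0,0,2,-1],[0,0,0,3]]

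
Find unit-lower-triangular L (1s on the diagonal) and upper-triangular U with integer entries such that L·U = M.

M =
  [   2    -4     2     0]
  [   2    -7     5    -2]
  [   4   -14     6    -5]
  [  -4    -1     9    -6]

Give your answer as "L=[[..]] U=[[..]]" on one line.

  r1 -= 1·r0 → [0,-3,3,-2]
  r2 -= 2·r0 → [0,-6,2,-5]
  r3 -= -2·r0 → [0,-9,13,-6]
  r2 -= 2·r1 → [0,0,-4,-1]
  r3 -= 3·r1 → [0,0,4,0]
  r3 -= -1·r2 → [0,0,0,-1]

L=[[1,0,0,0],[1,1,0,0],[2,2,1,0],[-2,3,-1,1]] U=[[2,-4,2,0],[0,-3,3,-2],[0,0,-4,-1],[0,0,0,-1]]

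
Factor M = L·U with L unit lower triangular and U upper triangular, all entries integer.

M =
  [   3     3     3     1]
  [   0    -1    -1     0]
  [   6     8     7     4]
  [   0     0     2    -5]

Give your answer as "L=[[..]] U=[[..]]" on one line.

L=[[1,0,0,0],[0,1,0,0],[2,-2,1,0],[0,0,-2,1]] U=[[3,3,3,1],[0,-1,-1,0],[0,0,-1,2],[0,0,0,-1]]

  row1 -= 0·row0 → [0,-1,-1,0]
  row2 -= 2·row0 → [0,2,1,2]
  row3 -= 0·row0 → [0,0,2,-5]
  row2 -= -2·row1 → [0,0,-1,2]
  row3 -= 0·row1 → [0,0,2,-5]
  row3 -= -2·row2 → [0,0,0,-1]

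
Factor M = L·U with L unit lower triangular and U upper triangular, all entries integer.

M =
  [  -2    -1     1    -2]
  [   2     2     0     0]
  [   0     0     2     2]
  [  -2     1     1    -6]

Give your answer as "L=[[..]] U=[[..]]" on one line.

  r1 -= -1·r0 → [0,1,1,-2]
  r2 -= 0·r0 → [0,0,2,2]
  r3 -= 1·r0 → [0,2,0,-4]
  r2 -= 0·r1 → [0,0,2,2]
  r3 -= 2·r1 → [0,0,-2,0]
  r3 -= -1·r2 → [0,0,0,2]

L=[[1,0,0,0],[-1,1,0,0],[0,0,1,0],[1,2,-1,1]] U=[[-2,-1,1,-2],[0,1,1,-2],[0,0,2,2],[0,0,0,2]]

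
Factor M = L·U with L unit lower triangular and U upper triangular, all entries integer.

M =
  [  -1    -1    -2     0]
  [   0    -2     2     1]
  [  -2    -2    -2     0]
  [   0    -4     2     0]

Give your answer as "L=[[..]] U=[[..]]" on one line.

  R1 -= 0·R0 → [0,-2,2,1]
  R2 -= 2·R0 → [0,0,2,0]
  R3 -= 0·R0 → [0,-4,2,0]
  R2 -= 0·R1 → [0,0,2,0]
  R3 -= 2·R1 → [0,0,-2,-2]
  R3 -= -1·R2 → [0,0,0,-2]

L=[[1,0,0,0],[0,1,0,0],[2,0,1,0],[0,2,-1,1]] U=[[-1,-1,-2,0],[0,-2,2,1],[0,0,2,0],[0,0,0,-2]]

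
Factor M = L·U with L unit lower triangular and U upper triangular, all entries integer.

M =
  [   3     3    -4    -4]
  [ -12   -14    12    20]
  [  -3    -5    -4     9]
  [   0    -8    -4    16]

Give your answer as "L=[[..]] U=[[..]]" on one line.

  row1 -= -4·row0 → [0,-2,-4,4]
  row2 -= -1·row0 → [0,-2,-8,5]
  row3 -= 0·row0 → [0,-8,-4,16]
  row2 -= 1·row1 → [0,0,-4,1]
  row3 -= 4·row1 → [0,0,12,0]
  row3 -= -3·row2 → [0,0,0,3]

L=[[1,0,0,0],[-4,1,0,0],[-1,1,1,0],[0,4,-3,1]] U=[[3,3,-4,-4],[0,-2,-4,4],[0,0,-4,1],[0,0,0,3]]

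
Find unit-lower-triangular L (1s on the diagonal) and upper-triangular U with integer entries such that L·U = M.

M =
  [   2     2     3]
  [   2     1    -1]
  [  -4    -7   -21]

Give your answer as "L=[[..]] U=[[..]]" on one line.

  r1 -= 1·r0 → [0,-1,-4]
  r2 -= -2·r0 → [0,-3,-15]
  r2 -= 3·r1 → [0,0,-3]

L=[[1,0,0],[1,1,0],[-2,3,1]] U=[[2,2,3],[0,-1,-4],[0,0,-3]]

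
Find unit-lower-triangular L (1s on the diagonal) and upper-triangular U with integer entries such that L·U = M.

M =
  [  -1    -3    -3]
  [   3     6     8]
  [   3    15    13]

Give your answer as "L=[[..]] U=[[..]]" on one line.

  row1 -= -3·row0 → [0,-3,-1]
  row2 -= -3·row0 → [0,6,4]
  row2 -= -2·row1 → [0,0,2]

L=[[1,0,0],[-3,1,0],[-3,-2,1]] U=[[-1,-3,-3],[0,-3,-1],[0,0,2]]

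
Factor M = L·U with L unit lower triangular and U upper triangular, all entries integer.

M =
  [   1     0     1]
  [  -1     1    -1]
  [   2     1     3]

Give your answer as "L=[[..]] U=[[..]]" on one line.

L=[[1,0,0],[-1,1,0],[2,1,1]] U=[[1,0,1],[0,1,0],[0,0,1]]

  r1 -= -1·r0 → [0,1,0]
  r2 -= 2·r0 → [0,1,1]
  r2 -= 1·r1 → [0,0,1]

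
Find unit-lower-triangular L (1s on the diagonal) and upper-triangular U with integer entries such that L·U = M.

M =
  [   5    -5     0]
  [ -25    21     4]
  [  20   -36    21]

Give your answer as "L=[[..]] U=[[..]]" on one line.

  r1 -= -5·r0 → [0,-4,4]
  r2 -= 4·r0 → [0,-16,21]
  r2 -= 4·r1 → [0,0,5]

L=[[1,0,0],[-5,1,0],[4,4,1]] U=[[5,-5,0],[0,-4,4],[0,0,5]]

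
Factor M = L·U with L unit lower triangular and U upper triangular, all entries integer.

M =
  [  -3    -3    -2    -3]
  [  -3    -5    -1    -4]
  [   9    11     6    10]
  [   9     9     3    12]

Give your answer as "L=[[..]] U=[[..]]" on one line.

  R1 -= 1·R0 → [0,-2,1,-1]
  R2 -= -3·R0 → [0,2,0,1]
  R3 -= -3·R0 → [0,0,-3,3]
  R2 -= -1·R1 → [0,0,1,0]
  R3 -= 0·R1 → [0,0,-3,3]
  R3 -= -3·R2 → [0,0,0,3]

L=[[1,0,0,0],[1,1,0,0],[-3,-1,1,0],[-3,0,-3,1]] U=[[-3,-3,-2,-3],[0,-2,1,-1],[0,0,1,0],[0,0,0,3]]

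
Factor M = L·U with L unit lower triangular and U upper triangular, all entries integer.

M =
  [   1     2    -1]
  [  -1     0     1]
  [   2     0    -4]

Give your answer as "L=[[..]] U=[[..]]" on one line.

  R1 -= -1·R0 → [0,2,0]
  R2 -= 2·R0 → [0,-4,-2]
  R2 -= -2·R1 → [0,0,-2]

L=[[1,0,0],[-1,1,0],[2,-2,1]] U=[[1,2,-1],[0,2,0],[0,0,-2]]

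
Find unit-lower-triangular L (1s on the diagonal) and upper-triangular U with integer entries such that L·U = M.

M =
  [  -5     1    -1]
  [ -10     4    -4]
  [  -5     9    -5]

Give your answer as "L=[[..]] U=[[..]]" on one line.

L=[[1,0,0],[2,1,0],[1,4,1]] U=[[-5,1,-1],[0,2,-2],[0,0,4]]

  r1 -= 2·r0 → [0,2,-2]
  r2 -= 1·r0 → [0,8,-4]
  r2 -= 4·r1 → [0,0,4]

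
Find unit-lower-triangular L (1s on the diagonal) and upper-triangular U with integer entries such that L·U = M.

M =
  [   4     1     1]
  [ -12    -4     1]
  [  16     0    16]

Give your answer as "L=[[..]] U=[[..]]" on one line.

  R1 -= -3·R0 → [0,-1,4]
  R2 -= 4·R0 → [0,-4,12]
  R2 -= 4·R1 → [0,0,-4]

L=[[1,0,0],[-3,1,0],[4,4,1]] U=[[4,1,1],[0,-1,4],[0,0,-4]]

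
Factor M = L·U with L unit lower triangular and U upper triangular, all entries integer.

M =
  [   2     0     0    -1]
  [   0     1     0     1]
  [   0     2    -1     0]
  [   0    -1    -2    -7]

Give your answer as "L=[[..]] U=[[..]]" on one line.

  R1 -= 0·R0 → [0,1,0,1]
  R2 -= 0·R0 → [0,2,-1,0]
  R3 -= 0·R0 → [0,-1,-2,-7]
  R2 -= 2·R1 → [0,0,-1,-2]
  R3 -= -1·R1 → [0,0,-2,-6]
  R3 -= 2·R2 → [0,0,0,-2]

L=[[1,0,0,0],[0,1,0,0],[0,2,1,0],[0,-1,2,1]] U=[[2,0,0,-1],[0,1,0,1],[0,0,-1,-2],[0,0,0,-2]]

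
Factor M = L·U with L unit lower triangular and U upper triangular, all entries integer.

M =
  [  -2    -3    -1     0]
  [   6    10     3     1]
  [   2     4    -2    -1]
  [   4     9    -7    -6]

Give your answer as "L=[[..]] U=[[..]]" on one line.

  row1 -= -3·row0 → [0,1,0,1]
  row2 -= -1·row0 → [0,1,-3,-1]
  row3 -= -2·row0 → [0,3,-9,-6]
  row2 -= 1·row1 → [0,0,-3,-2]
  row3 -= 3·row1 → [0,0,-9,-9]
  row3 -= 3·row2 → [0,0,0,-3]

L=[[1,0,0,0],[-3,1,0,0],[-1,1,1,0],[-2,3,3,1]] U=[[-2,-3,-1,0],[0,1,0,1],[0,0,-3,-2],[0,0,0,-3]]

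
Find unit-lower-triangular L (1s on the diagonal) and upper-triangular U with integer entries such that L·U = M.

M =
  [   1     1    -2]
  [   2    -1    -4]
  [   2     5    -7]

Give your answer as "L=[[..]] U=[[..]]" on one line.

  row1 -= 2·row0 → [0,-3,0]
  row2 -= 2·row0 → [0,3,-3]
  row2 -= -1·row1 → [0,0,-3]

L=[[1,0,0],[2,1,0],[2,-1,1]] U=[[1,1,-2],[0,-3,0],[0,0,-3]]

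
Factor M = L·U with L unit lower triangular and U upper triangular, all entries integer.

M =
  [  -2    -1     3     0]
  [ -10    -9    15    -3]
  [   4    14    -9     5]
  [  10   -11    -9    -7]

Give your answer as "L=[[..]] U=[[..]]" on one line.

  row1 -= 5·row0 → [0,-4,0,-3]
  row2 -= -2·row0 → [0,12,-3,5]
  row3 -= -5·row0 → [0,-16,6,-7]
  row2 -= -3·row1 → [0,0,-3,-4]
  row3 -= 4·row1 → [0,0,6,5]
  row3 -= -2·row2 → [0,0,0,-3]

L=[[1,0,0,0],[5,1,0,0],[-2,-3,1,0],[-5,4,-2,1]] U=[[-2,-1,3,0],[0,-4,0,-3],[0,0,-3,-4],[0,0,0,-3]]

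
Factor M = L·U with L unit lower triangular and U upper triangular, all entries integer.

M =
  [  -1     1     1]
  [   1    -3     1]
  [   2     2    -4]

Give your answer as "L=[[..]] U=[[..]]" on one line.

L=[[1,0,0],[-1,1,0],[-2,-2,1]] U=[[-1,1,1],[0,-2,2],[0,0,2]]

  r1 -= -1·r0 → [0,-2,2]
  r2 -= -2·r0 → [0,4,-2]
  r2 -= -2·r1 → [0,0,2]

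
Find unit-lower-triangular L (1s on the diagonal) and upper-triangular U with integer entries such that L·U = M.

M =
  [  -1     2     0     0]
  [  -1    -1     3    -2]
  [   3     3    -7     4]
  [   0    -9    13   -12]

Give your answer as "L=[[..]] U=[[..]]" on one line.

L=[[1,0,0,0],[1,1,0,0],[-3,-3,1,0],[0,3,2,1]] U=[[-1,2,0,0],[0,-3,3,-2],[0,0,2,-2],[0,0,0,-2]]

  row1 -= 1·row0 → [0,-3,3,-2]
  row2 -= -3·row0 → [0,9,-7,4]
  row3 -= 0·row0 → [0,-9,13,-12]
  row2 -= -3·row1 → [0,0,2,-2]
  row3 -= 3·row1 → [0,0,4,-6]
  row3 -= 2·row2 → [0,0,0,-2]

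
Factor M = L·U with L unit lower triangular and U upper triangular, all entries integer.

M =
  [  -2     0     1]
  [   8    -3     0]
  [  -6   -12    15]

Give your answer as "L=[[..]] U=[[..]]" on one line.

L=[[1,0,0],[-4,1,0],[3,4,1]] U=[[-2,0,1],[0,-3,4],[0,0,-4]]

  row1 -= -4·row0 → [0,-3,4]
  row2 -= 3·row0 → [0,-12,12]
  row2 -= 4·row1 → [0,0,-4]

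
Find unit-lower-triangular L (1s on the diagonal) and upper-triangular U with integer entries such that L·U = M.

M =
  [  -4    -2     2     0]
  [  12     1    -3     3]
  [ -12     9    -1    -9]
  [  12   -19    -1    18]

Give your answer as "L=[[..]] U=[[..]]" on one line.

L=[[1,0,0,0],[-3,1,0,0],[3,-3,1,0],[-3,5,-5,1]] U=[[-4,-2,2,0],[0,-5,3,3],[0,0,2,0],[0,0,0,3]]

  R1 -= -3·R0 → [0,-5,3,3]
  R2 -= 3·R0 → [0,15,-7,-9]
  R3 -= -3·R0 → [0,-25,5,18]
  R2 -= -3·R1 → [0,0,2,0]
  R3 -= 5·R1 → [0,0,-10,3]
  R3 -= -5·R2 → [0,0,0,3]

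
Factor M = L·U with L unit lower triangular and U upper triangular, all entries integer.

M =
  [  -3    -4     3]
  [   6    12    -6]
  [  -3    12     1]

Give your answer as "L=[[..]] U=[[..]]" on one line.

  r1 -= -2·r0 → [0,4,0]
  r2 -= 1·r0 → [0,16,-2]
  r2 -= 4·r1 → [0,0,-2]

L=[[1,0,0],[-2,1,0],[1,4,1]] U=[[-3,-4,3],[0,4,0],[0,0,-2]]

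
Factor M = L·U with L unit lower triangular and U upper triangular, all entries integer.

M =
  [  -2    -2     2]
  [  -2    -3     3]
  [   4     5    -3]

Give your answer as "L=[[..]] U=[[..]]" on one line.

  r1 -= 1·r0 → [0,-1,1]
  r2 -= -2·r0 → [0,1,1]
  r2 -= -1·r1 → [0,0,2]

L=[[1,0,0],[1,1,0],[-2,-1,1]] U=[[-2,-2,2],[0,-1,1],[0,0,2]]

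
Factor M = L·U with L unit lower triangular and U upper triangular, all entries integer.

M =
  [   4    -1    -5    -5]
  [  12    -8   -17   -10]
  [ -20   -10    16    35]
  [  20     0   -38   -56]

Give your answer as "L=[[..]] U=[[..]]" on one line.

L=[[1,0,0,0],[3,1,0,0],[-5,3,1,0],[5,-1,5,1]] U=[[4,-1,-5,-5],[0,-5,-2,5],[0,0,-3,-5],[0,0,0,-1]]

  row1 -= 3·row0 → [0,-5,-2,5]
  row2 -= -5·row0 → [0,-15,-9,10]
  row3 -= 5·row0 → [0,5,-13,-31]
  row2 -= 3·row1 → [0,0,-3,-5]
  row3 -= -1·row1 → [0,0,-15,-26]
  row3 -= 5·row2 → [0,0,0,-1]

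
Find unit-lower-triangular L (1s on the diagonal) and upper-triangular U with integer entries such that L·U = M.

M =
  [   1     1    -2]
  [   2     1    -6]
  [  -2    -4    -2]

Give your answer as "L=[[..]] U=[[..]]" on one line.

L=[[1,0,0],[2,1,0],[-2,2,1]] U=[[1,1,-2],[0,-1,-2],[0,0,-2]]

  R1 -= 2·R0 → [0,-1,-2]
  R2 -= -2·R0 → [0,-2,-6]
  R2 -= 2·R1 → [0,0,-2]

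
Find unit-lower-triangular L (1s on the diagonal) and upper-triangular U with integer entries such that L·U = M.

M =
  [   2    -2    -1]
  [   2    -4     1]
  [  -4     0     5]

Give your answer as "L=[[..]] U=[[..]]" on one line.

L=[[1,0,0],[1,1,0],[-2,2,1]] U=[[2,-2,-1],[0,-2,2],[0,0,-1]]

  r1 -= 1·r0 → [0,-2,2]
  r2 -= -2·r0 → [0,-4,3]
  r2 -= 2·r1 → [0,0,-1]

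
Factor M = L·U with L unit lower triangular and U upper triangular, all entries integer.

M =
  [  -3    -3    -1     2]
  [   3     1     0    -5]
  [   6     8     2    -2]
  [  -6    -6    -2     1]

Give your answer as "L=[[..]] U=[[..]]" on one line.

L=[[1,0,0,0],[-1,1,0,0],[-2,-1,1,0],[2,0,0,1]] U=[[-3,-3,-1,2],[0,-2,-1,-3],[0,0,-1,-1],[0,0,0,-3]]

  r1 -= -1·r0 → [0,-2,-1,-3]
  r2 -= -2·r0 → [0,2,0,2]
  r3 -= 2·r0 → [0,0,0,-3]
  r2 -= -1·r1 → [0,0,-1,-1]
  r3 -= 0·r1 → [0,0,0,-3]
  r3 -= 0·r2 → [0,0,0,-3]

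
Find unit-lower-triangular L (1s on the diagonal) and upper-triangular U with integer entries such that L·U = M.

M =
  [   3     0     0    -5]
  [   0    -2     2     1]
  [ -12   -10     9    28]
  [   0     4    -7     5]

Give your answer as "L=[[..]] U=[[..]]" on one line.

L=[[1,0,0,0],[0,1,0,0],[-4,5,1,0],[0,-2,3,1]] U=[[3,0,0,-5],[0,-2,2,1],[0,0,-1,3],[0,0,0,-2]]

  row1 -= 0·row0 → [0,-2,2,1]
  row2 -= -4·row0 → [0,-10,9,8]
  row3 -= 0·row0 → [0,4,-7,5]
  row2 -= 5·row1 → [0,0,-1,3]
  row3 -= -2·row1 → [0,0,-3,7]
  row3 -= 3·row2 → [0,0,0,-2]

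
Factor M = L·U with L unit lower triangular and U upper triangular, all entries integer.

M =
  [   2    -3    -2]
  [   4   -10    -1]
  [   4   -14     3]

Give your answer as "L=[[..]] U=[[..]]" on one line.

  r1 -= 2·r0 → [0,-4,3]
  r2 -= 2·r0 → [0,-8,7]
  r2 -= 2·r1 → [0,0,1]

L=[[1,0,0],[2,1,0],[2,2,1]] U=[[2,-3,-2],[0,-4,3],[0,0,1]]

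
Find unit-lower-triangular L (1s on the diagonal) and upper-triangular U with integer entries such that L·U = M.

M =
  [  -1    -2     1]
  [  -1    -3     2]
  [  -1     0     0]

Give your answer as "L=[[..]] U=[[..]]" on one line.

L=[[1,0,0],[1,1,0],[1,-2,1]] U=[[-1,-2,1],[0,-1,1],[0,0,1]]

  row1 -= 1·row0 → [0,-1,1]
  row2 -= 1·row0 → [0,2,-1]
  row2 -= -2·row1 → [0,0,1]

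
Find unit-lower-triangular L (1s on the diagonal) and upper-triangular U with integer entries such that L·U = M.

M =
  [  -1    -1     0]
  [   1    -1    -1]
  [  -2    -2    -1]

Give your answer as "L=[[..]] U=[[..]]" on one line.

L=[[1,0,0],[-1,1,0],[2,0,1]] U=[[-1,-1,0],[0,-2,-1],[0,0,-1]]

  row1 -= -1·row0 → [0,-2,-1]
  row2 -= 2·row0 → [0,0,-1]
  row2 -= 0·row1 → [0,0,-1]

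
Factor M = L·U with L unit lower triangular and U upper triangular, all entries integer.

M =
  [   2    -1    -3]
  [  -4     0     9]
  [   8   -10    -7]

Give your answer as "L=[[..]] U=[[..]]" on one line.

  row1 -= -2·row0 → [0,-2,3]
  row2 -= 4·row0 → [0,-6,5]
  row2 -= 3·row1 → [0,0,-4]

L=[[1,0,0],[-2,1,0],[4,3,1]] U=[[2,-1,-3],[0,-2,3],[0,0,-4]]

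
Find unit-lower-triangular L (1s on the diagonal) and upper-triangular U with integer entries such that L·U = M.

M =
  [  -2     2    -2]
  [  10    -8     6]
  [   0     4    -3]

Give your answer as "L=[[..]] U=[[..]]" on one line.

  R1 -= -5·R0 → [0,2,-4]
  R2 -= 0·R0 → [0,4,-3]
  R2 -= 2·R1 → [0,0,5]

L=[[1,0,0],[-5,1,0],[0,2,1]] U=[[-2,2,-2],[0,2,-4],[0,0,5]]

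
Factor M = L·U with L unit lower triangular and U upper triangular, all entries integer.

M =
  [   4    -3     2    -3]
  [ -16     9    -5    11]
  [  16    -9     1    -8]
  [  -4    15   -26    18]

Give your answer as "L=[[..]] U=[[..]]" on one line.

  row1 -= -4·row0 → [0,-3,3,-1]
  row2 -= 4·row0 → [0,3,-7,4]
  row3 -= -1·row0 → [0,12,-24,15]
  row2 -= -1·row1 → [0,0,-4,3]
  row3 -= -4·row1 → [0,0,-12,11]
  row3 -= 3·row2 → [0,0,0,2]

L=[[1,0,0,0],[-4,1,0,0],[4,-1,1,0],[-1,-4,3,1]] U=[[4,-3,2,-3],[0,-3,3,-1],[0,0,-4,3],[0,0,0,2]]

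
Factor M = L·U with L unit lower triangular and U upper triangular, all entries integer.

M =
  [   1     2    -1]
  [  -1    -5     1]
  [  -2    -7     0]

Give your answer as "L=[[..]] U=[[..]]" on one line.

L=[[1,0,0],[-1,1,0],[-2,1,1]] U=[[1,2,-1],[0,-3,0],[0,0,-2]]

  r1 -= -1·r0 → [0,-3,0]
  r2 -= -2·r0 → [0,-3,-2]
  r2 -= 1·r1 → [0,0,-2]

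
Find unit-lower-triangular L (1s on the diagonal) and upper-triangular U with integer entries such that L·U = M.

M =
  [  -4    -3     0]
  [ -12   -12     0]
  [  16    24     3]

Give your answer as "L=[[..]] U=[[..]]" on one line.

L=[[1,0,0],[3,1,0],[-4,-4,1]] U=[[-4,-3,0],[0,-3,0],[0,0,3]]

  R1 -= 3·R0 → [0,-3,0]
  R2 -= -4·R0 → [0,12,3]
  R2 -= -4·R1 → [0,0,3]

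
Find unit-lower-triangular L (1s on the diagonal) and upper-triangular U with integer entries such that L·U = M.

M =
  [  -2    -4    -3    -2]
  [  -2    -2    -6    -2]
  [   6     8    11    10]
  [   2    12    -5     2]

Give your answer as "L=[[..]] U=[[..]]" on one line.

L=[[1,0,0,0],[1,1,0,0],[-3,-2,1,0],[-1,4,-1,1]] U=[[-2,-4,-3,-2],[0,2,-3,0],[0,0,-4,4],[0,0,0,4]]

  R1 -= 1·R0 → [0,2,-3,0]
  R2 -= -3·R0 → [0,-4,2,4]
  R3 -= -1·R0 → [0,8,-8,0]
  R2 -= -2·R1 → [0,0,-4,4]
  R3 -= 4·R1 → [0,0,4,0]
  R3 -= -1·R2 → [0,0,0,4]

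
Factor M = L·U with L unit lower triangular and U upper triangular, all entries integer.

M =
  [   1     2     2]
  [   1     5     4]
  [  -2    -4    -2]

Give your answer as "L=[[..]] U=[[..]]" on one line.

  r1 -= 1·r0 → [0,3,2]
  r2 -= -2·r0 → [0,0,2]
  r2 -= 0·r1 → [0,0,2]

L=[[1,0,0],[1,1,0],[-2,0,1]] U=[[1,2,2],[0,3,2],[0,0,2]]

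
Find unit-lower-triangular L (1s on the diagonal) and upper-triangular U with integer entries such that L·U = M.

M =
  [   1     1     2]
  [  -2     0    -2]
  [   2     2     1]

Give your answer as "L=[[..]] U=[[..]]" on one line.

L=[[1,0,0],[-2,1,0],[2,0,1]] U=[[1,1,2],[0,2,2],[0,0,-3]]

  r1 -= -2·r0 → [0,2,2]
  r2 -= 2·r0 → [0,0,-3]
  r2 -= 0·r1 → [0,0,-3]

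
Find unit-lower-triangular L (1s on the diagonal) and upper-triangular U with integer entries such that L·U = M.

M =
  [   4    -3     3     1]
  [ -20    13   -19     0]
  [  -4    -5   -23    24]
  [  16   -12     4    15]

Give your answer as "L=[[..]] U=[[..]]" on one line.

  r1 -= -5·r0 → [0,-2,-4,5]
  r2 -= -1·r0 → [0,-8,-20,25]
  r3 -= 4·r0 → [0,0,-8,11]
  r2 -= 4·r1 → [0,0,-4,5]
  r3 -= 0·r1 → [0,0,-8,11]
  r3 -= 2·r2 → [0,0,0,1]

L=[[1,0,0,0],[-5,1,0,0],[-1,4,1,0],[4,0,2,1]] U=[[4,-3,3,1],[0,-2,-4,5],[0,0,-4,5],[0,0,0,1]]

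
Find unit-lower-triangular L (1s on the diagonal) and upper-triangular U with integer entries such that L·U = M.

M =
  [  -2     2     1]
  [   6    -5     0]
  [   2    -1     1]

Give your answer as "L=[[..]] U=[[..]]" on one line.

  r1 -= -3·r0 → [0,1,3]
  r2 -= -1·r0 → [0,1,2]
  r2 -= 1·r1 → [0,0,-1]

L=[[1,0,0],[-3,1,0],[-1,1,1]] U=[[-2,2,1],[0,1,3],[0,0,-1]]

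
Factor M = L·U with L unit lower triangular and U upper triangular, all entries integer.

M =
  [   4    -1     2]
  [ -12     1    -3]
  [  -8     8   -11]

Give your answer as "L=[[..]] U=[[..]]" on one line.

L=[[1,0,0],[-3,1,0],[-2,-3,1]] U=[[4,-1,2],[0,-2,3],[0,0,2]]

  row1 -= -3·row0 → [0,-2,3]
  row2 -= -2·row0 → [0,6,-7]
  row2 -= -3·row1 → [0,0,2]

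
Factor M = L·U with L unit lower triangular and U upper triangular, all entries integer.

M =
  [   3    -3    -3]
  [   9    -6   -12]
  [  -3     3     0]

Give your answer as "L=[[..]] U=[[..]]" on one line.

  r1 -= 3·r0 → [0,3,-3]
  r2 -= -1·r0 → [0,0,-3]
  r2 -= 0·r1 → [0,0,-3]

L=[[1,0,0],[3,1,0],[-1,0,1]] U=[[3,-3,-3],[0,3,-3],[0,0,-3]]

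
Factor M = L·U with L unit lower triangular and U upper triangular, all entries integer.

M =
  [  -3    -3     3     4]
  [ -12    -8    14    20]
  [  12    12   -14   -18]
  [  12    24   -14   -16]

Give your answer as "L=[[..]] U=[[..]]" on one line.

L=[[1,0,0,0],[4,1,0,0],[-4,0,1,0],[-4,3,4,1]] U=[[-3,-3,3,4],[0,4,2,4],[0,0,-2,-2],[0,0,0,-4]]

  row1 -= 4·row0 → [0,4,2,4]
  row2 -= -4·row0 → [0,0,-2,-2]
  row3 -= -4·row0 → [0,12,-2,0]
  row2 -= 0·row1 → [0,0,-2,-2]
  row3 -= 3·row1 → [0,0,-8,-12]
  row3 -= 4·row2 → [0,0,0,-4]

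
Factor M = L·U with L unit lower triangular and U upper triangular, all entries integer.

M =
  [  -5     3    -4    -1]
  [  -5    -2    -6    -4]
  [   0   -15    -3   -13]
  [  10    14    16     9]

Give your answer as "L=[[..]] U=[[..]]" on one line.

L=[[1,0,0,0],[1,1,0,0],[0,3,1,0],[-2,-4,0,1]] U=[[-5,3,-4,-1],[0,-5,-2,-3],[0,0,3,-4],[0,0,0,-5]]

  R1 -= 1·R0 → [0,-5,-2,-3]
  R2 -= 0·R0 → [0,-15,-3,-13]
  R3 -= -2·R0 → [0,20,8,7]
  R2 -= 3·R1 → [0,0,3,-4]
  R3 -= -4·R1 → [0,0,0,-5]
  R3 -= 0·R2 → [0,0,0,-5]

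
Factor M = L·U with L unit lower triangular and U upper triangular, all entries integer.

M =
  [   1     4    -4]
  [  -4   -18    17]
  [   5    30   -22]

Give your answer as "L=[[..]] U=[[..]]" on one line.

L=[[1,0,0],[-4,1,0],[5,-5,1]] U=[[1,4,-4],[0,-2,1],[0,0,3]]

  r1 -= -4·r0 → [0,-2,1]
  r2 -= 5·r0 → [0,10,-2]
  r2 -= -5·r1 → [0,0,3]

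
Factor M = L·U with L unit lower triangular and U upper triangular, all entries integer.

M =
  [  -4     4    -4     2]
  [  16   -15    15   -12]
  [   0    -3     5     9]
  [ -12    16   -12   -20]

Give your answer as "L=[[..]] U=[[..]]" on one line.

  R1 -= -4·R0 → [0,1,-1,-4]
  R2 -= 0·R0 → [0,-3,5,9]
  R3 -= 3·R0 → [0,4,0,-26]
  R2 -= -3·R1 → [0,0,2,-3]
  R3 -= 4·R1 → [0,0,4,-10]
  R3 -= 2·R2 → [0,0,0,-4]

L=[[1,0,0,0],[-4,1,0,0],[0,-3,1,0],[3,4,2,1]] U=[[-4,4,-4,2],[0,1,-1,-4],[0,0,2,-3],[0,0,0,-4]]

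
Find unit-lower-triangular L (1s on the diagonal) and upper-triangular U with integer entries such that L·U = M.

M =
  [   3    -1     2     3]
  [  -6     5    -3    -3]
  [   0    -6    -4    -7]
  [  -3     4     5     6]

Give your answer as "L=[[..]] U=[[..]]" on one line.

L=[[1,0,0,0],[-2,1,0,0],[0,-2,1,0],[-1,1,-3,1]] U=[[3,-1,2,3],[0,3,1,3],[0,0,-2,-1],[0,0,0,3]]

  row1 -= -2·row0 → [0,3,1,3]
  row2 -= 0·row0 → [0,-6,-4,-7]
  row3 -= -1·row0 → [0,3,7,9]
  row2 -= -2·row1 → [0,0,-2,-1]
  row3 -= 1·row1 → [0,0,6,6]
  row3 -= -3·row2 → [0,0,0,3]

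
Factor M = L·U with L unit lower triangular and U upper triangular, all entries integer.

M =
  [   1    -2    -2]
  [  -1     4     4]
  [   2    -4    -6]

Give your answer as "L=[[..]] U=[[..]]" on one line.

  row1 -= -1·row0 → [0,2,2]
  row2 -= 2·row0 → [0,0,-2]
  row2 -= 0·row1 → [0,0,-2]

L=[[1,0,0],[-1,1,0],[2,0,1]] U=[[1,-2,-2],[0,2,2],[0,0,-2]]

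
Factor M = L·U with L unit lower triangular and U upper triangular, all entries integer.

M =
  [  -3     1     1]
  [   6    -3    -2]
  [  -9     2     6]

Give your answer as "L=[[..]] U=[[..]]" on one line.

L=[[1,0,0],[-2,1,0],[3,1,1]] U=[[-3,1,1],[0,-1,0],[0,0,3]]

  row1 -= -2·row0 → [0,-1,0]
  row2 -= 3·row0 → [0,-1,3]
  row2 -= 1·row1 → [0,0,3]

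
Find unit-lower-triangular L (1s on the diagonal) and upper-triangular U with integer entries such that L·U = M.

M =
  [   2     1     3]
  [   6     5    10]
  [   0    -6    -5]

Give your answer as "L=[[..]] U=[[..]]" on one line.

L=[[1,0,0],[3,1,0],[0,-3,1]] U=[[2,1,3],[0,2,1],[0,0,-2]]

  r1 -= 3·r0 → [0,2,1]
  r2 -= 0·r0 → [0,-6,-5]
  r2 -= -3·r1 → [0,0,-2]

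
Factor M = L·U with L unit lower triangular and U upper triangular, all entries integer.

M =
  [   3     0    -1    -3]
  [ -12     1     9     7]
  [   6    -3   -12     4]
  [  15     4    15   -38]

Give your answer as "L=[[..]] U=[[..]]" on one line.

  row1 -= -4·row0 → [0,1,5,-5]
  row2 -= 2·row0 → [0,-3,-10,10]
  row3 -= 5·row0 → [0,4,20,-23]
  row2 -= -3·row1 → [0,0,5,-5]
  row3 -= 4·row1 → [0,0,0,-3]
  row3 -= 0·row2 → [0,0,0,-3]

L=[[1,0,0,0],[-4,1,0,0],[2,-3,1,0],[5,4,0,1]] U=[[3,0,-1,-3],[0,1,5,-5],[0,0,5,-5],[0,0,0,-3]]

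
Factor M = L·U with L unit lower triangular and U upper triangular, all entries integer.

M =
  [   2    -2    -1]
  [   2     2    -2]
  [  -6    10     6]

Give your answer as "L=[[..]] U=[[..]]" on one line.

  R1 -= 1·R0 → [0,4,-1]
  R2 -= -3·R0 → [0,4,3]
  R2 -= 1·R1 → [0,0,4]

L=[[1,0,0],[1,1,0],[-3,1,1]] U=[[2,-2,-1],[0,4,-1],[0,0,4]]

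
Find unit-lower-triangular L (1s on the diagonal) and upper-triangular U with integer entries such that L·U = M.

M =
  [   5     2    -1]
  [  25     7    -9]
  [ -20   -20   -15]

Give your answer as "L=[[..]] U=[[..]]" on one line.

L=[[1,0,0],[5,1,0],[-4,4,1]] U=[[5,2,-1],[0,-3,-4],[0,0,-3]]

  r1 -= 5·r0 → [0,-3,-4]
  r2 -= -4·r0 → [0,-12,-19]
  r2 -= 4·r1 → [0,0,-3]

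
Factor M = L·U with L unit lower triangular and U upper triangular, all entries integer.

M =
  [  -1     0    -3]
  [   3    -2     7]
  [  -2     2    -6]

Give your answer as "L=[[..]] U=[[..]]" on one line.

  R1 -= -3·R0 → [0,-2,-2]
  R2 -= 2·R0 → [0,2,0]
  R2 -= -1·R1 → [0,0,-2]

L=[[1,0,0],[-3,1,0],[2,-1,1]] U=[[-1,0,-3],[0,-2,-2],[0,0,-2]]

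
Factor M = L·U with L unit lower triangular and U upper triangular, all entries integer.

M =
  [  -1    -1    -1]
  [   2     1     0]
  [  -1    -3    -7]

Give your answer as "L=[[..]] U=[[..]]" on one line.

L=[[1,0,0],[-2,1,0],[1,2,1]] U=[[-1,-1,-1],[0,-1,-2],[0,0,-2]]

  row1 -= -2·row0 → [0,-1,-2]
  row2 -= 1·row0 → [0,-2,-6]
  row2 -= 2·row1 → [0,0,-2]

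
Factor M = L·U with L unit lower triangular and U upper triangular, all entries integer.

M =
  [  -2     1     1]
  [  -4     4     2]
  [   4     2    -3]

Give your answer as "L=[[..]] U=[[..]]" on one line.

L=[[1,0,0],[2,1,0],[-2,2,1]] U=[[-2,1,1],[0,2,0],[0,0,-1]]

  row1 -= 2·row0 → [0,2,0]
  row2 -= -2·row0 → [0,4,-1]
  row2 -= 2·row1 → [0,0,-1]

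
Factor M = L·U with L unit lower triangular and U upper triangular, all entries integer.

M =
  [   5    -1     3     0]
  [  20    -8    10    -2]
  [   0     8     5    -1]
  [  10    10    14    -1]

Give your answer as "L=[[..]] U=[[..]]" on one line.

  row1 -= 4·row0 → [0,-4,-2,-2]
  row2 -= 0·row0 → [0,8,5,-1]
  row3 -= 2·row0 → [0,12,8,-1]
  row2 -= -2·row1 → [0,0,1,-5]
  row3 -= -3·row1 → [0,0,2,-7]
  row3 -= 2·row2 → [0,0,0,3]

L=[[1,0,0,0],[4,1,0,0],[0,-2,1,0],[2,-3,2,1]] U=[[5,-1,3,0],[0,-4,-2,-2],[0,0,1,-5],[0,0,0,3]]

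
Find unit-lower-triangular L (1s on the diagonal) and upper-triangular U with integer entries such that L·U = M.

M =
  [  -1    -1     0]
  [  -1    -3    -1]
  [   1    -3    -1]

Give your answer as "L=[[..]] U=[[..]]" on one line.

L=[[1,0,0],[1,1,0],[-1,2,1]] U=[[-1,-1,0],[0,-2,-1],[0,0,1]]

  R1 -= 1·R0 → [0,-2,-1]
  R2 -= -1·R0 → [0,-4,-1]
  R2 -= 2·R1 → [0,0,1]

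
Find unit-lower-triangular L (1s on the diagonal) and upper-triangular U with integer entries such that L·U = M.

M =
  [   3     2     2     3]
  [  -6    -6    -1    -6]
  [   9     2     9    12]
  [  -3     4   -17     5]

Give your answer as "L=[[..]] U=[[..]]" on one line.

  R1 -= -2·R0 → [0,-2,3,0]
  R2 -= 3·R0 → [0,-4,3,3]
  R3 -= -1·R0 → [0,6,-15,8]
  R2 -= 2·R1 → [0,0,-3,3]
  R3 -= -3·R1 → [0,0,-6,8]
  R3 -= 2·R2 → [0,0,0,2]

L=[[1,0,0,0],[-2,1,0,0],[3,2,1,0],[-1,-3,2,1]] U=[[3,2,2,3],[0,-2,3,0],[0,0,-3,3],[0,0,0,2]]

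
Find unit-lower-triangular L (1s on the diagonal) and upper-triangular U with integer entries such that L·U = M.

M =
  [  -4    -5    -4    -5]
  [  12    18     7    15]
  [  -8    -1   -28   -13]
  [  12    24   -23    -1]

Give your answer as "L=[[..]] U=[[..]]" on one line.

  R1 -= -3·R0 → [0,3,-5,0]
  R2 -= 2·R0 → [0,9,-20,-3]
  R3 -= -3·R0 → [0,9,-35,-16]
  R2 -= 3·R1 → [0,0,-5,-3]
  R3 -= 3·R1 → [0,0,-20,-16]
  R3 -= 4·R2 → [0,0,0,-4]

L=[[1,0,0,0],[-3,1,0,0],[2,3,1,0],[-3,3,4,1]] U=[[-4,-5,-4,-5],[0,3,-5,0],[0,0,-5,-3],[0,0,0,-4]]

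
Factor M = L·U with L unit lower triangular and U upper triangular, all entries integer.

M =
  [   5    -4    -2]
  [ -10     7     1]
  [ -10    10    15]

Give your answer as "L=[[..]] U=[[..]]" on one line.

L=[[1,0,0],[-2,1,0],[-2,-2,1]] U=[[5,-4,-2],[0,-1,-3],[0,0,5]]

  R1 -= -2·R0 → [0,-1,-3]
  R2 -= -2·R0 → [0,2,11]
  R2 -= -2·R1 → [0,0,5]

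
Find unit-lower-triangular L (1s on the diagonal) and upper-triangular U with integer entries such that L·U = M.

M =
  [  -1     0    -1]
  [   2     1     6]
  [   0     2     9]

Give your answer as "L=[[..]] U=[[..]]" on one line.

  r1 -= -2·r0 → [0,1,4]
  r2 -= 0·r0 → [0,2,9]
  r2 -= 2·r1 → [0,0,1]

L=[[1,0,0],[-2,1,0],[0,2,1]] U=[[-1,0,-1],[0,1,4],[0,0,1]]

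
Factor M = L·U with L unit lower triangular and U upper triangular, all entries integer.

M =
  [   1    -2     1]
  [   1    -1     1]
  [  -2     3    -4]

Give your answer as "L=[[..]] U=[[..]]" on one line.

L=[[1,0,0],[1,1,0],[-2,-1,1]] U=[[1,-2,1],[0,1,0],[0,0,-2]]

  R1 -= 1·R0 → [0,1,0]
  R2 -= -2·R0 → [0,-1,-2]
  R2 -= -1·R1 → [0,0,-2]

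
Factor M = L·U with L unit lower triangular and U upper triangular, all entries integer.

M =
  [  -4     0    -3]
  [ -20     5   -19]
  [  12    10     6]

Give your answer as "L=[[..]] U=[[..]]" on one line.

  R1 -= 5·R0 → [0,5,-4]
  R2 -= -3·R0 → [0,10,-3]
  R2 -= 2·R1 → [0,0,5]

L=[[1,0,0],[5,1,0],[-3,2,1]] U=[[-4,0,-3],[0,5,-4],[0,0,5]]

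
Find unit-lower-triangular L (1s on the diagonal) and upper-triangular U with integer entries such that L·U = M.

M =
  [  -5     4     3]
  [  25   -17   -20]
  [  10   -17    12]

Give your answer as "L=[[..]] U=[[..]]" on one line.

L=[[1,0,0],[-5,1,0],[-2,-3,1]] U=[[-5,4,3],[0,3,-5],[0,0,3]]

  row1 -= -5·row0 → [0,3,-5]
  row2 -= -2·row0 → [0,-9,18]
  row2 -= -3·row1 → [0,0,3]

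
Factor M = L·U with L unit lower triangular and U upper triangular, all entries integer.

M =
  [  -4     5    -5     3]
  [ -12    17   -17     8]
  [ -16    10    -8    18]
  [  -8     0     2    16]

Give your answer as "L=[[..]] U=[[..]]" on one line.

  r1 -= 3·r0 → [0,2,-2,-1]
  r2 -= 4·r0 → [0,-10,12,6]
  r3 -= 2·r0 → [0,-10,12,10]
  r2 -= -5·r1 → [0,0,2,1]
  r3 -= -5·r1 → [0,0,2,5]
  r3 -= 1·r2 → [0,0,0,4]

L=[[1,0,0,0],[3,1,0,0],[4,-5,1,0],[2,-5,1,1]] U=[[-4,5,-5,3],[0,2,-2,-1],[0,0,2,1],[0,0,0,4]]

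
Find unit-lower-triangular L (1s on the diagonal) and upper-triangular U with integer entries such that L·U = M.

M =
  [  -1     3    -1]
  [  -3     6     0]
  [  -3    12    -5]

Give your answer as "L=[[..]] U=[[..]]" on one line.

L=[[1,0,0],[3,1,0],[3,-1,1]] U=[[-1,3,-1],[0,-3,3],[0,0,1]]

  row1 -= 3·row0 → [0,-3,3]
  row2 -= 3·row0 → [0,3,-2]
  row2 -= -1·row1 → [0,0,1]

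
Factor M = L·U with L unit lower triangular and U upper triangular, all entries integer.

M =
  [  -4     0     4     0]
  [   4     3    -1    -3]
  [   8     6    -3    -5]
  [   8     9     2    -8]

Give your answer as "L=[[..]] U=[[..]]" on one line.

L=[[1,0,0,0],[-1,1,0,0],[-2,2,1,0],[-2,3,-1,1]] U=[[-4,0,4,0],[0,3,3,-3],[0,0,-1,1],[0,0,0,2]]

  r1 -= -1·r0 → [0,3,3,-3]
  r2 -= -2·r0 → [0,6,5,-5]
  r3 -= -2·r0 → [0,9,10,-8]
  r2 -= 2·r1 → [0,0,-1,1]
  r3 -= 3·r1 → [0,0,1,1]
  r3 -= -1·r2 → [0,0,0,2]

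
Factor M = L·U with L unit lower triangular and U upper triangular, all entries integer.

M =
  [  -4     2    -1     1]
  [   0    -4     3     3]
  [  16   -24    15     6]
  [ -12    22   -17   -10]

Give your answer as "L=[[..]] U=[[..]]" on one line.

L=[[1,0,0,0],[0,1,0,0],[-4,4,1,0],[3,-4,2,1]] U=[[-4,2,-1,1],[0,-4,3,3],[0,0,-1,-2],[0,0,0,3]]

  R1 -= 0·R0 → [0,-4,3,3]
  R2 -= -4·R0 → [0,-16,11,10]
  R3 -= 3·R0 → [0,16,-14,-13]
  R2 -= 4·R1 → [0,0,-1,-2]
  R3 -= -4·R1 → [0,0,-2,-1]
  R3 -= 2·R2 → [0,0,0,3]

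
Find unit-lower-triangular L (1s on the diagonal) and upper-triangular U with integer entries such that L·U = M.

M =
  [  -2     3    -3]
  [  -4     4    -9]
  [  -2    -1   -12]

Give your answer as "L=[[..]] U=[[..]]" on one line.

  row1 -= 2·row0 → [0,-2,-3]
  row2 -= 1·row0 → [0,-4,-9]
  row2 -= 2·row1 → [0,0,-3]

L=[[1,0,0],[2,1,0],[1,2,1]] U=[[-2,3,-3],[0,-2,-3],[0,0,-3]]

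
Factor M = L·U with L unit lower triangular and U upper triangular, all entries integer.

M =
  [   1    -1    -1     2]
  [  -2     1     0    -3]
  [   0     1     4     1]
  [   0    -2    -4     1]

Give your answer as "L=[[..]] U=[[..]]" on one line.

L=[[1,0,0,0],[-2,1,0,0],[0,-1,1,0],[0,2,0,1]] U=[[1,-1,-1,2],[0,-1,-2,1],[0,0,2,2],[0,0,0,-1]]

  row1 -= -2·row0 → [0,-1,-2,1]
  row2 -= 0·row0 → [0,1,4,1]
  row3 -= 0·row0 → [0,-2,-4,1]
  row2 -= -1·row1 → [0,0,2,2]
  row3 -= 2·row1 → [0,0,0,-1]
  row3 -= 0·row2 → [0,0,0,-1]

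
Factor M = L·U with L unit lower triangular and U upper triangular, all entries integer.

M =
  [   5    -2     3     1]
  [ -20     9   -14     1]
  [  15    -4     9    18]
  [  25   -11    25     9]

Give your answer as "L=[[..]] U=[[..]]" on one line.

L=[[1,0,0,0],[-4,1,0,0],[3,2,1,0],[5,-1,2,1]] U=[[5,-2,3,1],[0,1,-2,5],[0,0,4,5],[0,0,0,-1]]

  row1 -= -4·row0 → [0,1,-2,5]
  row2 -= 3·row0 → [0,2,0,15]
  row3 -= 5·row0 → [0,-1,10,4]
  row2 -= 2·row1 → [0,0,4,5]
  row3 -= -1·row1 → [0,0,8,9]
  row3 -= 2·row2 → [0,0,0,-1]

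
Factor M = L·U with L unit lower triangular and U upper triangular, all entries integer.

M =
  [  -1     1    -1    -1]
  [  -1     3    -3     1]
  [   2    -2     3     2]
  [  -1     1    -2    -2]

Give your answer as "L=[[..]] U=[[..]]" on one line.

  row1 -= 1·row0 → [0,2,-2,2]
  row2 -= -2·row0 → [0,0,1,0]
  row3 -= 1·row0 → [0,0,-1,-1]
  row2 -= 0·row1 → [0,0,1,0]
  row3 -= 0·row1 → [0,0,-1,-1]
  row3 -= -1·row2 → [0,0,0,-1]

L=[[1,0,0,0],[1,1,0,0],[-2,0,1,0],[1,0,-1,1]] U=[[-1,1,-1,-1],[0,2,-2,2],[0,0,1,0],[0,0,0,-1]]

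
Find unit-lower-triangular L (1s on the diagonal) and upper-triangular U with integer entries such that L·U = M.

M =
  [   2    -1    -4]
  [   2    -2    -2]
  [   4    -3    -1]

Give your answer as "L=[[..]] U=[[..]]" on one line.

L=[[1,0,0],[1,1,0],[2,1,1]] U=[[2,-1,-4],[0,-1,2],[0,0,5]]

  r1 -= 1·r0 → [0,-1,2]
  r2 -= 2·r0 → [0,-1,7]
  r2 -= 1·r1 → [0,0,5]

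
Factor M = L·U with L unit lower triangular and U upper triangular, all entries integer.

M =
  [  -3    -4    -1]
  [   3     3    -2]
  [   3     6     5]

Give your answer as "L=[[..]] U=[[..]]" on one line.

L=[[1,0,0],[-1,1,0],[-1,-2,1]] U=[[-3,-4,-1],[0,-1,-3],[0,0,-2]]

  r1 -= -1·r0 → [0,-1,-3]
  r2 -= -1·r0 → [0,2,4]
  r2 -= -2·r1 → [0,0,-2]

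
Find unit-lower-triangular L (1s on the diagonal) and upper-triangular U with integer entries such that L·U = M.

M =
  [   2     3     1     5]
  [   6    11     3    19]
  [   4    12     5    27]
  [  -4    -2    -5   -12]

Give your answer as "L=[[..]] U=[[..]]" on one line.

  row1 -= 3·row0 → [0,2,0,4]
  row2 -= 2·row0 → [0,6,3,17]
  row3 -= -2·row0 → [0,4,-3,-2]
  row2 -= 3·row1 → [0,0,3,5]
  row3 -= 2·row1 → [0,0,-3,-10]
  row3 -= -1·row2 → [0,0,0,-5]

L=[[1,0,0,0],[3,1,0,0],[2,3,1,0],[-2,2,-1,1]] U=[[2,3,1,5],[0,2,0,4],[0,0,3,5],[0,0,0,-5]]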